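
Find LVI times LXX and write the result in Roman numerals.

LVI = 56
LXX = 70
56 × 70 = 3920

MMMCMXX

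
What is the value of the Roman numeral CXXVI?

CXXVI: C=100, X=10, X=10, V=5, I=1
100 + 10 + 10 + 5 + 1 = 126

126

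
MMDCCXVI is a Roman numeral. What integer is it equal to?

MMDCCXVI: M=1000, M=1000, D=500, C=100, C=100, X=10, V=5, I=1
1000 + 1000 + 500 + 100 + 100 + 10 + 5 + 1 = 2716

2716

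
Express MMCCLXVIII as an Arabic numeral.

MMCCLXVIII: M=1000, M=1000, C=100, C=100, L=50, X=10, V=5, I=1, I=1, I=1
1000 + 1000 + 100 + 100 + 50 + 10 + 5 + 1 + 1 + 1 = 2268

2268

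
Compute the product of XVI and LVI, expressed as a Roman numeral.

XVI = 16
LVI = 56
16 × 56 = 896

DCCCXCVI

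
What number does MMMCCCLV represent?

MMMCCCLV: M=1000, M=1000, M=1000, C=100, C=100, C=100, L=50, V=5
1000 + 1000 + 1000 + 100 + 100 + 100 + 50 + 5 = 3355

3355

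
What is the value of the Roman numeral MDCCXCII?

MDCCXCII: M=1000, D=500, C=100, C=100, XC=90, I=1, I=1
1000 + 500 + 100 + 100 + 90 + 1 + 1 = 1792

1792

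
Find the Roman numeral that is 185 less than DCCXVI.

DCCXVI = 716
716 - 185 = 531

DXXXI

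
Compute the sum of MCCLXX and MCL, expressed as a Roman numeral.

MCCLXX = 1270
MCL = 1150
1270 + 1150 = 2420

MMCDXX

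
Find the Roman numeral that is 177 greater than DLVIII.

DLVIII = 558
558 + 177 = 735

DCCXXXV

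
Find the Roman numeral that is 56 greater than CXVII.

CXVII = 117
117 + 56 = 173

CLXXIII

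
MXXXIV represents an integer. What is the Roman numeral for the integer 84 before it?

MXXXIV = 1034
1034 - 84 = 950

CML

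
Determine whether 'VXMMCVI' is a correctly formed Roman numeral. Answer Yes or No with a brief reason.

'VXMMCVI': V should not appear more than once

No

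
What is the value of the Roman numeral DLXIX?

DLXIX: D=500, L=50, X=10, IX=9
500 + 50 + 10 + 9 = 569

569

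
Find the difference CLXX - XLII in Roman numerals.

CLXX = 170
XLII = 42
170 - 42 = 128

CXXVIII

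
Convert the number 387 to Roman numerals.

Convert 387 to Roman numerals:
  387 contains 3×100 (CCC)
  87 contains 1×50 (L)
  37 contains 3×10 (XXX)
  7 contains 1×5 (V)
  2 contains 2×1 (II)

CCCLXXXVII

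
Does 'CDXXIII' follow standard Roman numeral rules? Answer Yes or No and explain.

'CDXXIII': Check the rules: uses only the symbols I, V, X, L, C, D, M; no symbol is repeated more than three times in a row; V, L and D each appear at most once; the only place a smaller symbol precedes a larger one is the allowed subtractive pair CD, the symbol right after such a pair (if any) is smaller than the pair's first symbol, and otherwise the values never increase from left to right. Value: CD (400) + X (10) + X (10) + I (1) + I (1) + I (1) = 423. So it is a valid standard Roman numeral.

Yes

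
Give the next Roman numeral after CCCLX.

CCCLX = 360, so the next integer is 360 + 1 = 361

CCCLXI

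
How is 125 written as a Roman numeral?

Convert 125 to Roman numerals:
  125 contains 1×100 (C)
  25 contains 2×10 (XX)
  5 contains 1×5 (V)

CXXV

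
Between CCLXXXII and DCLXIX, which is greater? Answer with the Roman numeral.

CCLXXXII = 282
DCLXIX = 669
669 is larger

DCLXIX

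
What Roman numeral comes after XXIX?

XXIX = 29, so the next integer is 29 + 1 = 30

XXX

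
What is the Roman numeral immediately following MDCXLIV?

MDCXLIV = 1644; next is 1645

MDCXLV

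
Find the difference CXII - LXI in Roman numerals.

CXII = 112
LXI = 61
112 - 61 = 51

LI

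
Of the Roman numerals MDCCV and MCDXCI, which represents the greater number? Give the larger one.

MDCCV = 1705
MCDXCI = 1491
1705 is larger

MDCCV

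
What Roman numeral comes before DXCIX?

DXCIX = 599, so the previous integer is 599 - 1 = 598

DXCVIII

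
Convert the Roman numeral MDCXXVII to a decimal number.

MDCXXVII: M=1000, D=500, C=100, X=10, X=10, V=5, I=1, I=1
1000 + 500 + 100 + 10 + 10 + 5 + 1 + 1 = 1627

1627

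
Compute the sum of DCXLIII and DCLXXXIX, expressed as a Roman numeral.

DCXLIII = 643
DCLXXXIX = 689
643 + 689 = 1332

MCCCXXXII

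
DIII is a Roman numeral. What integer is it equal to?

DIII: D=500, I=1, I=1, I=1
500 + 1 + 1 + 1 = 503

503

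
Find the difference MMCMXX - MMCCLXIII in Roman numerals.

MMCMXX = 2920
MMCCLXIII = 2263
2920 - 2263 = 657

DCLVII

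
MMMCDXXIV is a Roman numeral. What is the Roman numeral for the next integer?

MMMCDXXIV = 3424; next is 3425

MMMCDXXV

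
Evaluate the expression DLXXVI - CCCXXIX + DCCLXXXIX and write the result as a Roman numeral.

DLXXVI = 576, CCCXXIX = 329, DCCLXXXIX = 789
576 - 329 = 247
247 + 789 = 1036

MXXXVI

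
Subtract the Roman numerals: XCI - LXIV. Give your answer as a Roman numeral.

XCI = 91
LXIV = 64
91 - 64 = 27

XXVII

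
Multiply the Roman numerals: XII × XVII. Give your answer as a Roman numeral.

XII = 12
XVII = 17
12 × 17 = 204

CCIV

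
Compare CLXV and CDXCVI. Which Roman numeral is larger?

CLXV = 165
CDXCVI = 496
496 is larger

CDXCVI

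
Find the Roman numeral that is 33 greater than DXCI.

DXCI = 591
591 + 33 = 624

DCXXIV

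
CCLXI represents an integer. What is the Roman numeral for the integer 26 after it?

CCLXI = 261
261 + 26 = 287

CCLXXXVII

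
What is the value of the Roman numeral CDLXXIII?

CDLXXIII: CD=400, L=50, X=10, X=10, I=1, I=1, I=1
400 + 50 + 10 + 10 + 1 + 1 + 1 = 473

473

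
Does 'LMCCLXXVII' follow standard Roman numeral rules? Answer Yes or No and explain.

'LMCCLXXVII': L should not appear more than once

No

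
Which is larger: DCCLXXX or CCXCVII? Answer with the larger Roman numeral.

DCCLXXX = 780
CCXCVII = 297
780 is larger

DCCLXXX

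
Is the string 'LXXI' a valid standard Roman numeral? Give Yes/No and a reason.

'LXXI': Check the rules: uses only the symbols I, V, X, L, C, D, M; no symbol is repeated more than three times in a row; V, L and D each appear at most once; no smaller symbol precedes a larger one (values never increase from left to right). Value: L (50) + X (10) + X (10) + I (1) = 71. So it is a valid standard Roman numeral.

Yes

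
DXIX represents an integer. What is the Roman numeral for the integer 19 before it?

DXIX = 519
519 - 19 = 500

D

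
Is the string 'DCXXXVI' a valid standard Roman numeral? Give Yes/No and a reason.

'DCXXXVI': Check the rules: uses only the symbols I, V, X, L, C, D, M; no symbol is repeated more than three times in a row; V, L and D each appear at most once; no smaller symbol precedes a larger one (values never increase from left to right). Value: D (500) + C (100) + X (10) + X (10) + X (10) + V (5) + I (1) = 636. So it is a valid standard Roman numeral.

Yes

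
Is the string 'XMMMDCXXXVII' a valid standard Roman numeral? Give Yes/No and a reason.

'XMMMDCXXXVII': Invalid subtractive combination: XM

No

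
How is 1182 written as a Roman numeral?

Convert 1182 to Roman numerals:
  1182 contains 1×1000 (M)
  182 contains 1×100 (C)
  82 contains 1×50 (L)
  32 contains 3×10 (XXX)
  2 contains 2×1 (II)

MCLXXXII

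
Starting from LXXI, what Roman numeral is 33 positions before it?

LXXI = 71
71 - 33 = 38

XXXVIII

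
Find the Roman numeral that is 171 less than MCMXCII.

MCMXCII = 1992
1992 - 171 = 1821

MDCCCXXI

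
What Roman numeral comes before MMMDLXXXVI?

MMMDLXXXVI = 3586; previous is 3585

MMMDLXXXV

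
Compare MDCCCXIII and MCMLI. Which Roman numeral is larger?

MDCCCXIII = 1813
MCMLI = 1951
1951 is larger

MCMLI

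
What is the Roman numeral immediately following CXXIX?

CXXIX = 129; next is 130

CXXX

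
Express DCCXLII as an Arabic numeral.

DCCXLII: D=500, C=100, C=100, XL=40, I=1, I=1
500 + 100 + 100 + 40 + 1 + 1 = 742

742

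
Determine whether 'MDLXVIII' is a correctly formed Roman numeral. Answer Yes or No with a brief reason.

'MDLXVIII': Check the rules: uses only the symbols I, V, X, L, C, D, M; no symbol is repeated more than three times in a row; V, L and D each appear at most once; no smaller symbol precedes a larger one (values never increase from left to right). Value: M (1000) + D (500) + L (50) + X (10) + V (5) + I (1) + I (1) + I (1) = 1568. So it is a valid standard Roman numeral.

Yes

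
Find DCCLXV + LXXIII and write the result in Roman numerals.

DCCLXV = 765
LXXIII = 73
765 + 73 = 838

DCCCXXXVIII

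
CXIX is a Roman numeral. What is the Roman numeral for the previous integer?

CXIX = 119; previous is 118

CXVIII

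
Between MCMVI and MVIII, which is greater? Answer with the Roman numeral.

MCMVI = 1906
MVIII = 1008
1906 is larger

MCMVI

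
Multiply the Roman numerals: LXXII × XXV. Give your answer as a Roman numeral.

LXXII = 72
XXV = 25
72 × 25 = 1800

MDCCC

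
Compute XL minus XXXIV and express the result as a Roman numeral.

XL = 40
XXXIV = 34
40 - 34 = 6

VI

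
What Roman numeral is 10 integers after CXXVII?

CXXVII = 127
127 + 10 = 137

CXXXVII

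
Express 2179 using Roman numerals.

Convert 2179 to Roman numerals:
  2179 contains 2×1000 (MM)
  179 contains 1×100 (C)
  79 contains 1×50 (L)
  29 contains 2×10 (XX)
  9 contains 1×9 (IX)

MMCLXXIX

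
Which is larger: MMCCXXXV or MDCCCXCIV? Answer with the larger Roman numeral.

MMCCXXXV = 2235
MDCCCXCIV = 1894
2235 is larger

MMCCXXXV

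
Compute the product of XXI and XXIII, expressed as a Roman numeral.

XXI = 21
XXIII = 23
21 × 23 = 483

CDLXXXIII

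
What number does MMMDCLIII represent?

MMMDCLIII: M=1000, M=1000, M=1000, D=500, C=100, L=50, I=1, I=1, I=1
1000 + 1000 + 1000 + 500 + 100 + 50 + 1 + 1 + 1 = 3653

3653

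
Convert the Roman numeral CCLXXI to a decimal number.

CCLXXI: C=100, C=100, L=50, X=10, X=10, I=1
100 + 100 + 50 + 10 + 10 + 1 = 271

271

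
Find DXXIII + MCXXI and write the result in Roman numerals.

DXXIII = 523
MCXXI = 1121
523 + 1121 = 1644

MDCXLIV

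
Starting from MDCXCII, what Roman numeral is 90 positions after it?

MDCXCII = 1692
1692 + 90 = 1782

MDCCLXXXII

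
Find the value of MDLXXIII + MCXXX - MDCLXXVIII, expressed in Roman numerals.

MDLXXIII = 1573, MCXXX = 1130, MDCLXXVIII = 1678
1573 + 1130 = 2703
2703 - 1678 = 1025

MXXV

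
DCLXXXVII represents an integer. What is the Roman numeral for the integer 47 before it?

DCLXXXVII = 687
687 - 47 = 640

DCXL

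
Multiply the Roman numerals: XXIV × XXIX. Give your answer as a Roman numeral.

XXIV = 24
XXIX = 29
24 × 29 = 696

DCXCVI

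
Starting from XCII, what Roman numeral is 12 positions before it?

XCII = 92
92 - 12 = 80

LXXX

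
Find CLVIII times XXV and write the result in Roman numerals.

CLVIII = 158
XXV = 25
158 × 25 = 3950

MMMCML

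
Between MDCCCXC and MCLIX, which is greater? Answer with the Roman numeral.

MDCCCXC = 1890
MCLIX = 1159
1890 is larger

MDCCCXC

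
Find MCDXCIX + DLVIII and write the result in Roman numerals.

MCDXCIX = 1499
DLVIII = 558
1499 + 558 = 2057

MMLVII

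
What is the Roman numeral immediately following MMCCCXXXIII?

MMCCCXXXIII = 2333; next is 2334

MMCCCXXXIV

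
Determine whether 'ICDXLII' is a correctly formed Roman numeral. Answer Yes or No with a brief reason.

'ICDXLII': Invalid subtractive combination: IC

No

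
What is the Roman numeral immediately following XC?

XC = 90, so the next integer is 90 + 1 = 91

XCI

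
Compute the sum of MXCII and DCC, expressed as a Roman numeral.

MXCII = 1092
DCC = 700
1092 + 700 = 1792

MDCCXCII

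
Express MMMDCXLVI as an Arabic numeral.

MMMDCXLVI: M=1000, M=1000, M=1000, D=500, C=100, XL=40, V=5, I=1
1000 + 1000 + 1000 + 500 + 100 + 40 + 5 + 1 = 3646

3646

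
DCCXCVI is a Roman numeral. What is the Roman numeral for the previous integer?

DCCXCVI = 796; previous is 795

DCCXCV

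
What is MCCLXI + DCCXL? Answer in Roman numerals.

MCCLXI = 1261
DCCXL = 740
1261 + 740 = 2001

MMI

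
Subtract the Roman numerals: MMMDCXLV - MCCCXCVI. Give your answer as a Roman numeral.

MMMDCXLV = 3645
MCCCXCVI = 1396
3645 - 1396 = 2249

MMCCXLIX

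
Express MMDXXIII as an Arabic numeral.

MMDXXIII: M=1000, M=1000, D=500, X=10, X=10, I=1, I=1, I=1
1000 + 1000 + 500 + 10 + 10 + 1 + 1 + 1 = 2523

2523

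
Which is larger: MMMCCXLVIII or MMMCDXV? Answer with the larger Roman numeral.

MMMCCXLVIII = 3248
MMMCDXV = 3415
3415 is larger

MMMCDXV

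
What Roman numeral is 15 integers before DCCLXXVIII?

DCCLXXVIII = 778
778 - 15 = 763

DCCLXIII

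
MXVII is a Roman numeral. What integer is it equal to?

MXVII: M=1000, X=10, V=5, I=1, I=1
1000 + 10 + 5 + 1 + 1 = 1017

1017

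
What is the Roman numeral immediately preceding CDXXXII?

CDXXXII = 432, so the previous integer is 432 - 1 = 431

CDXXXI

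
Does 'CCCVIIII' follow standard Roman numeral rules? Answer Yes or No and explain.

'CCCVIIII': More than 3 consecutive I's

No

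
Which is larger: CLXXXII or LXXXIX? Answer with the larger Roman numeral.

CLXXXII = 182
LXXXIX = 89
182 is larger

CLXXXII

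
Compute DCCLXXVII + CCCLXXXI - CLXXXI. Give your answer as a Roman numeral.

DCCLXXVII = 777, CCCLXXXI = 381, CLXXXI = 181
777 + 381 = 1158
1158 - 181 = 977

CMLXXVII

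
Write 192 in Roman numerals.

Convert 192 to Roman numerals:
  192 contains 1×100 (C)
  92 contains 1×90 (XC)
  2 contains 2×1 (II)

CXCII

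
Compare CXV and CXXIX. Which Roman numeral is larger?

CXV = 115
CXXIX = 129
129 is larger

CXXIX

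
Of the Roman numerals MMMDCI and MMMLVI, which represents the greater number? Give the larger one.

MMMDCI = 3601
MMMLVI = 3056
3601 is larger

MMMDCI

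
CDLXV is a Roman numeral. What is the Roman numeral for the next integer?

CDLXV = 465; next is 466

CDLXVI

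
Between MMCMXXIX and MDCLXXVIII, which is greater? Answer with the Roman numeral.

MMCMXXIX = 2929
MDCLXXVIII = 1678
2929 is larger

MMCMXXIX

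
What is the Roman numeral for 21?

Convert 21 to Roman numerals:
  21 contains 2×10 (XX)
  1 contains 1×1 (I)

XXI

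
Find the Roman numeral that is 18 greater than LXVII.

LXVII = 67
67 + 18 = 85

LXXXV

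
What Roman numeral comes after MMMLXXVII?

MMMLXXVII = 3077, so the next integer is 3077 + 1 = 3078

MMMLXXVIII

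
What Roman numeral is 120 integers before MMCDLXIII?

MMCDLXIII = 2463
2463 - 120 = 2343

MMCCCXLIII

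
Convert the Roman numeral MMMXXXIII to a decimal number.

MMMXXXIII: M=1000, M=1000, M=1000, X=10, X=10, X=10, I=1, I=1, I=1
1000 + 1000 + 1000 + 10 + 10 + 10 + 1 + 1 + 1 = 3033

3033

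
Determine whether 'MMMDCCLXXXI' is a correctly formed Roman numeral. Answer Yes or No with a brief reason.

'MMMDCCLXXXI': Check the rules: uses only the symbols I, V, X, L, C, D, M; no symbol is repeated more than three times in a row; V, L and D each appear at most once; no smaller symbol precedes a larger one (values never increase from left to right). Value: M (1000) + M (1000) + M (1000) + D (500) + C (100) + C (100) + L (50) + X (10) + X (10) + X (10) + I (1) = 3781. So it is a valid standard Roman numeral.

Yes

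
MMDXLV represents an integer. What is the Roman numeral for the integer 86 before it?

MMDXLV = 2545
2545 - 86 = 2459

MMCDLIX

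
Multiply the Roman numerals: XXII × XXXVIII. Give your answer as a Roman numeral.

XXII = 22
XXXVIII = 38
22 × 38 = 836

DCCCXXXVI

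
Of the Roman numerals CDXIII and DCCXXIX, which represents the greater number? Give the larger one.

CDXIII = 413
DCCXXIX = 729
729 is larger

DCCXXIX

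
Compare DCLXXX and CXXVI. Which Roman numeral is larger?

DCLXXX = 680
CXXVI = 126
680 is larger

DCLXXX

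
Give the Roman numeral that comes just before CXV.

CXV = 115, so the previous integer is 115 - 1 = 114

CXIV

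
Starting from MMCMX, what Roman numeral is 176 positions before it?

MMCMX = 2910
2910 - 176 = 2734

MMDCCXXXIV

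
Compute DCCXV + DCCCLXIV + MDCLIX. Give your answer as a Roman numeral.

DCCXV = 715, DCCCLXIV = 864, MDCLIX = 1659
715 + 864 = 1579
1579 + 1659 = 3238

MMMCCXXXVIII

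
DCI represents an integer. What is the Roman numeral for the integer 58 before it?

DCI = 601
601 - 58 = 543

DXLIII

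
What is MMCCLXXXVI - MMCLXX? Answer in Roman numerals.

MMCCLXXXVI = 2286
MMCLXX = 2170
2286 - 2170 = 116

CXVI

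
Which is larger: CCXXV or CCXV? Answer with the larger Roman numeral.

CCXXV = 225
CCXV = 215
225 is larger

CCXXV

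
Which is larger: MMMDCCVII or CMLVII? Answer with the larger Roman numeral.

MMMDCCVII = 3707
CMLVII = 957
3707 is larger

MMMDCCVII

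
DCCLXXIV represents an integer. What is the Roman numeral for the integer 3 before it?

DCCLXXIV = 774
774 - 3 = 771

DCCLXXI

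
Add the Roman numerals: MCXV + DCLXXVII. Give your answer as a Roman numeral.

MCXV = 1115
DCLXXVII = 677
1115 + 677 = 1792

MDCCXCII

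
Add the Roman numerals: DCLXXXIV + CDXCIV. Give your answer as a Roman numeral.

DCLXXXIV = 684
CDXCIV = 494
684 + 494 = 1178

MCLXXVIII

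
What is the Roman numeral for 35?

Convert 35 to Roman numerals:
  35 contains 3×10 (XXX)
  5 contains 1×5 (V)

XXXV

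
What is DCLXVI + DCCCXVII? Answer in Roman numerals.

DCLXVI = 666
DCCCXVII = 817
666 + 817 = 1483

MCDLXXXIII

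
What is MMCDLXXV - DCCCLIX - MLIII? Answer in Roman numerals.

MMCDLXXV = 2475, DCCCLIX = 859, MLIII = 1053
2475 - 859 = 1616
1616 - 1053 = 563

DLXIII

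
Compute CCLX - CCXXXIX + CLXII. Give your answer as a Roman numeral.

CCLX = 260, CCXXXIX = 239, CLXII = 162
260 - 239 = 21
21 + 162 = 183

CLXXXIII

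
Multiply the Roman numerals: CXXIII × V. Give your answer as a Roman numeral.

CXXIII = 123
V = 5
123 × 5 = 615

DCXV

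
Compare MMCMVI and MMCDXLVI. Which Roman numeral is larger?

MMCMVI = 2906
MMCDXLVI = 2446
2906 is larger

MMCMVI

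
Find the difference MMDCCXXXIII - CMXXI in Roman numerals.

MMDCCXXXIII = 2733
CMXXI = 921
2733 - 921 = 1812

MDCCCXII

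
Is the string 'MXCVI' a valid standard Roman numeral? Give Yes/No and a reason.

'MXCVI': Check the rules: uses only the symbols I, V, X, L, C, D, M; no symbol is repeated more than three times in a row; V, L and D each appear at most once; the only place a smaller symbol precedes a larger one is the allowed subtractive pair XC, the symbol right after such a pair (if any) is smaller than the pair's first symbol, and otherwise the values never increase from left to right. Value: M (1000) + XC (90) + V (5) + I (1) = 1096. So it is a valid standard Roman numeral.

Yes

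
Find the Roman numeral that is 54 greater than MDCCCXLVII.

MDCCCXLVII = 1847
1847 + 54 = 1901

MCMI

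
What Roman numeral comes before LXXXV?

LXXXV = 85; previous is 84

LXXXIV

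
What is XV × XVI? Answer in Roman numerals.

XV = 15
XVI = 16
15 × 16 = 240

CCXL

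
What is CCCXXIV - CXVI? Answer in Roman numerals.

CCCXXIV = 324
CXVI = 116
324 - 116 = 208

CCVIII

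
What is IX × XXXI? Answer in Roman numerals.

IX = 9
XXXI = 31
9 × 31 = 279

CCLXXIX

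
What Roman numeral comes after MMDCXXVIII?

MMDCXXVIII = 2628, so the next integer is 2628 + 1 = 2629

MMDCXXIX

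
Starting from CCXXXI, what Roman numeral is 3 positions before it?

CCXXXI = 231
231 - 3 = 228

CCXXVIII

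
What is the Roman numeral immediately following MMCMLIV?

MMCMLIV = 2954; next is 2955

MMCMLV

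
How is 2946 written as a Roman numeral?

Convert 2946 to Roman numerals:
  2946 contains 2×1000 (MM)
  946 contains 1×900 (CM)
  46 contains 1×40 (XL)
  6 contains 1×5 (V)
  1 contains 1×1 (I)

MMCMXLVI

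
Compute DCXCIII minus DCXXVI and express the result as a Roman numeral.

DCXCIII = 693
DCXXVI = 626
693 - 626 = 67

LXVII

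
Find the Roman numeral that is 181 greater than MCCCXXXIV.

MCCCXXXIV = 1334
1334 + 181 = 1515

MDXV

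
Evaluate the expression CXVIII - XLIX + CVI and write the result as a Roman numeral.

CXVIII = 118, XLIX = 49, CVI = 106
118 - 49 = 69
69 + 106 = 175

CLXXV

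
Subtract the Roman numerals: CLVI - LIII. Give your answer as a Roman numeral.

CLVI = 156
LIII = 53
156 - 53 = 103

CIII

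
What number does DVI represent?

DVI: D=500, V=5, I=1
500 + 5 + 1 = 506

506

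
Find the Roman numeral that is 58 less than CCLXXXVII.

CCLXXXVII = 287
287 - 58 = 229

CCXXIX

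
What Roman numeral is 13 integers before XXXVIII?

XXXVIII = 38
38 - 13 = 25

XXV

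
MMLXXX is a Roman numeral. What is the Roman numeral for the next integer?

MMLXXX = 2080, so the next integer is 2080 + 1 = 2081

MMLXXXI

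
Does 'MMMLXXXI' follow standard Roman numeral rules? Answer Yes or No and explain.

'MMMLXXXI': Check the rules: uses only the symbols I, V, X, L, C, D, M; no symbol is repeated more than three times in a row; V, L and D each appear at most once; no smaller symbol precedes a larger one (values never increase from left to right). Value: M (1000) + M (1000) + M (1000) + L (50) + X (10) + X (10) + X (10) + I (1) = 3081. So it is a valid standard Roman numeral.

Yes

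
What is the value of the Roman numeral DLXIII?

DLXIII: D=500, L=50, X=10, I=1, I=1, I=1
500 + 50 + 10 + 1 + 1 + 1 = 563

563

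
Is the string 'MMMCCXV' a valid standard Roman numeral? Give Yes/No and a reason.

'MMMCCXV': Check the rules: uses only the symbols I, V, X, L, C, D, M; no symbol is repeated more than three times in a row; V, L and D each appear at most once; no smaller symbol precedes a larger one (values never increase from left to right). Value: M (1000) + M (1000) + M (1000) + C (100) + C (100) + X (10) + V (5) = 3215. So it is a valid standard Roman numeral.

Yes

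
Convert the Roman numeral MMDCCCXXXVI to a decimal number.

MMDCCCXXXVI: M=1000, M=1000, D=500, C=100, C=100, C=100, X=10, X=10, X=10, V=5, I=1
1000 + 1000 + 500 + 100 + 100 + 100 + 10 + 10 + 10 + 5 + 1 = 2836

2836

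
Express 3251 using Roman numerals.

Convert 3251 to Roman numerals:
  3251 contains 3×1000 (MMM)
  251 contains 2×100 (CC)
  51 contains 1×50 (L)
  1 contains 1×1 (I)

MMMCCLI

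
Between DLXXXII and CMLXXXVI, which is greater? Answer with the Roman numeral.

DLXXXII = 582
CMLXXXVI = 986
986 is larger

CMLXXXVI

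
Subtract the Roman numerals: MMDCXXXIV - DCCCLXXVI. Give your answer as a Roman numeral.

MMDCXXXIV = 2634
DCCCLXXVI = 876
2634 - 876 = 1758

MDCCLVIII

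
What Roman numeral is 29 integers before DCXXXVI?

DCXXXVI = 636
636 - 29 = 607

DCVII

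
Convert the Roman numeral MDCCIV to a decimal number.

MDCCIV: M=1000, D=500, C=100, C=100, IV=4
1000 + 500 + 100 + 100 + 4 = 1704

1704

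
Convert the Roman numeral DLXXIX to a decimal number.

DLXXIX: D=500, L=50, X=10, X=10, IX=9
500 + 50 + 10 + 10 + 9 = 579

579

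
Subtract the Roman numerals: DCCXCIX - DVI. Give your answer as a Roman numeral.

DCCXCIX = 799
DVI = 506
799 - 506 = 293

CCXCIII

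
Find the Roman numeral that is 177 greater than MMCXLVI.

MMCXLVI = 2146
2146 + 177 = 2323

MMCCCXXIII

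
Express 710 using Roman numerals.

Convert 710 to Roman numerals:
  710 contains 1×500 (D)
  210 contains 2×100 (CC)
  10 contains 1×10 (X)

DCCX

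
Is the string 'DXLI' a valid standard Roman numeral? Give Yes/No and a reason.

'DXLI': Check the rules: uses only the symbols I, V, X, L, C, D, M; no symbol is repeated more than three times in a row; V, L and D each appear at most once; the only place a smaller symbol precedes a larger one is the allowed subtractive pair XL, the symbol right after such a pair (if any) is smaller than the pair's first symbol, and otherwise the values never increase from left to right. Value: D (500) + XL (40) + I (1) = 541. So it is a valid standard Roman numeral.

Yes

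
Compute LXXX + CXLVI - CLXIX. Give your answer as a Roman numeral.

LXXX = 80, CXLVI = 146, CLXIX = 169
80 + 146 = 226
226 - 169 = 57

LVII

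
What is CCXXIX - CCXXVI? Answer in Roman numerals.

CCXXIX = 229
CCXXVI = 226
229 - 226 = 3

III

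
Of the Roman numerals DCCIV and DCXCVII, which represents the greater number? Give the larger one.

DCCIV = 704
DCXCVII = 697
704 is larger

DCCIV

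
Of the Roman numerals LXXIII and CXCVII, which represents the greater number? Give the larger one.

LXXIII = 73
CXCVII = 197
197 is larger

CXCVII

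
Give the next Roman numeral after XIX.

XIX = 19, so the next integer is 19 + 1 = 20

XX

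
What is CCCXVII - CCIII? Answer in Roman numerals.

CCCXVII = 317
CCIII = 203
317 - 203 = 114

CXIV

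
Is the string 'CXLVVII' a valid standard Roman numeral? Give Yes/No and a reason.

'CXLVVII': V should not appear more than once

No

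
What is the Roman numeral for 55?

Convert 55 to Roman numerals:
  55 contains 1×50 (L)
  5 contains 1×5 (V)

LV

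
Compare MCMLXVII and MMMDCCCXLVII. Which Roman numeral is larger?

MCMLXVII = 1967
MMMDCCCXLVII = 3847
3847 is larger

MMMDCCCXLVII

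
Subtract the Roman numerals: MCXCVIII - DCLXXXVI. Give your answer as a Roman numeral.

MCXCVIII = 1198
DCLXXXVI = 686
1198 - 686 = 512

DXII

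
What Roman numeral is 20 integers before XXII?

XXII = 22
22 - 20 = 2

II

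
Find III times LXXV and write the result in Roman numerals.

III = 3
LXXV = 75
3 × 75 = 225

CCXXV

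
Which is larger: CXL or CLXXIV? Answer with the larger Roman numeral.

CXL = 140
CLXXIV = 174
174 is larger

CLXXIV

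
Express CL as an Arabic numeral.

CL: C=100, L=50
100 + 50 = 150

150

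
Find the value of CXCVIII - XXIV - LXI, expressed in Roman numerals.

CXCVIII = 198, XXIV = 24, LXI = 61
198 - 24 = 174
174 - 61 = 113

CXIII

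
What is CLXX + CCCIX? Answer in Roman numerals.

CLXX = 170
CCCIX = 309
170 + 309 = 479

CDLXXIX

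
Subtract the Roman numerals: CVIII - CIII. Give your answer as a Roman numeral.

CVIII = 108
CIII = 103
108 - 103 = 5

V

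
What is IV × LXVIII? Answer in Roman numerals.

IV = 4
LXVIII = 68
4 × 68 = 272

CCLXXII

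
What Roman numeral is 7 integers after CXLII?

CXLII = 142
142 + 7 = 149

CXLIX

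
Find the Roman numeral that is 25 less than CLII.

CLII = 152
152 - 25 = 127

CXXVII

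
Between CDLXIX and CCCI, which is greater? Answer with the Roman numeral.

CDLXIX = 469
CCCI = 301
469 is larger

CDLXIX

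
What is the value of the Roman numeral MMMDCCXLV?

MMMDCCXLV: M=1000, M=1000, M=1000, D=500, C=100, C=100, XL=40, V=5
1000 + 1000 + 1000 + 500 + 100 + 100 + 40 + 5 = 3745

3745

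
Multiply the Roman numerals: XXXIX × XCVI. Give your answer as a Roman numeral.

XXXIX = 39
XCVI = 96
39 × 96 = 3744

MMMDCCXLIV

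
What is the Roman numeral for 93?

Convert 93 to Roman numerals:
  93 contains 1×90 (XC)
  3 contains 3×1 (III)

XCIII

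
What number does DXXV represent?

DXXV: D=500, X=10, X=10, V=5
500 + 10 + 10 + 5 = 525

525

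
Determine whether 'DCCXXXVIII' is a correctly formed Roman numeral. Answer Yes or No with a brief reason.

'DCCXXXVIII': Check the rules: uses only the symbols I, V, X, L, C, D, M; no symbol is repeated more than three times in a row; V, L and D each appear at most once; no smaller symbol precedes a larger one (values never increase from left to right). Value: D (500) + C (100) + C (100) + X (10) + X (10) + X (10) + V (5) + I (1) + I (1) + I (1) = 738. So it is a valid standard Roman numeral.

Yes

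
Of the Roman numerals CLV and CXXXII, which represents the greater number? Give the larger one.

CLV = 155
CXXXII = 132
155 is larger

CLV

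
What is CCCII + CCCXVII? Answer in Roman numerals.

CCCII = 302
CCCXVII = 317
302 + 317 = 619

DCXIX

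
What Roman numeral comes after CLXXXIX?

CLXXXIX = 189; next is 190

CXC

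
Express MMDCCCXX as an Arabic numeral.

MMDCCCXX: M=1000, M=1000, D=500, C=100, C=100, C=100, X=10, X=10
1000 + 1000 + 500 + 100 + 100 + 100 + 10 + 10 = 2820

2820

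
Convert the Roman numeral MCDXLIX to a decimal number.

MCDXLIX: M=1000, CD=400, XL=40, IX=9
1000 + 400 + 40 + 9 = 1449

1449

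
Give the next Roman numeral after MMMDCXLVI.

MMMDCXLVI = 3646; next is 3647

MMMDCXLVII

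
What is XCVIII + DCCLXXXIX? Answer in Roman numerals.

XCVIII = 98
DCCLXXXIX = 789
98 + 789 = 887

DCCCLXXXVII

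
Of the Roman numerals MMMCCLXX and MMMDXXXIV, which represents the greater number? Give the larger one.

MMMCCLXX = 3270
MMMDXXXIV = 3534
3534 is larger

MMMDXXXIV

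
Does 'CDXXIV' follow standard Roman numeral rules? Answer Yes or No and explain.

'CDXXIV': Check the rules: uses only the symbols I, V, X, L, C, D, M; no symbol is repeated more than three times in a row; V, L and D each appear at most once; the only places a smaller symbol precedes a larger one are the allowed subtractive pairs CD, IV, the symbol right after such a pair (if any) is smaller than the pair's first symbol, and otherwise the values never increase from left to right. Value: CD (400) + X (10) + X (10) + IV (4) = 424. So it is a valid standard Roman numeral.

Yes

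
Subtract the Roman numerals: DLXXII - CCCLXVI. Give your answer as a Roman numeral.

DLXXII = 572
CCCLXVI = 366
572 - 366 = 206

CCVI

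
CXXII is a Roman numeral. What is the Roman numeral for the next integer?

CXXII = 122; next is 123

CXXIII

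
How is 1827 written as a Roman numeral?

Convert 1827 to Roman numerals:
  1827 contains 1×1000 (M)
  827 contains 1×500 (D)
  327 contains 3×100 (CCC)
  27 contains 2×10 (XX)
  7 contains 1×5 (V)
  2 contains 2×1 (II)

MDCCCXXVII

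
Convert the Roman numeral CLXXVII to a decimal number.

CLXXVII: C=100, L=50, X=10, X=10, V=5, I=1, I=1
100 + 50 + 10 + 10 + 5 + 1 + 1 = 177

177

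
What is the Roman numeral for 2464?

Convert 2464 to Roman numerals:
  2464 contains 2×1000 (MM)
  464 contains 1×400 (CD)
  64 contains 1×50 (L)
  14 contains 1×10 (X)
  4 contains 1×4 (IV)

MMCDLXIV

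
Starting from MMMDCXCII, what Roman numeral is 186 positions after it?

MMMDCXCII = 3692
3692 + 186 = 3878

MMMDCCCLXXVIII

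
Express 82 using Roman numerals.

Convert 82 to Roman numerals:
  82 contains 1×50 (L)
  32 contains 3×10 (XXX)
  2 contains 2×1 (II)

LXXXII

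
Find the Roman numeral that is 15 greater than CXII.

CXII = 112
112 + 15 = 127

CXXVII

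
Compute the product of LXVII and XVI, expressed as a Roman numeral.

LXVII = 67
XVI = 16
67 × 16 = 1072

MLXXII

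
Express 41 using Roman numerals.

Convert 41 to Roman numerals:
  41 contains 1×40 (XL)
  1 contains 1×1 (I)

XLI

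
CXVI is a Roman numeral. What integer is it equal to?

CXVI: C=100, X=10, V=5, I=1
100 + 10 + 5 + 1 = 116

116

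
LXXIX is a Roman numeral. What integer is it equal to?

LXXIX: L=50, X=10, X=10, IX=9
50 + 10 + 10 + 9 = 79

79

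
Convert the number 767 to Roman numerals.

Convert 767 to Roman numerals:
  767 contains 1×500 (D)
  267 contains 2×100 (CC)
  67 contains 1×50 (L)
  17 contains 1×10 (X)
  7 contains 1×5 (V)
  2 contains 2×1 (II)

DCCLXVII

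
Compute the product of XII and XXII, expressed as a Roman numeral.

XII = 12
XXII = 22
12 × 22 = 264

CCLXIV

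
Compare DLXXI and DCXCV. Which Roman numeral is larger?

DLXXI = 571
DCXCV = 695
695 is larger

DCXCV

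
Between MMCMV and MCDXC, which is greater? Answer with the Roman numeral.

MMCMV = 2905
MCDXC = 1490
2905 is larger

MMCMV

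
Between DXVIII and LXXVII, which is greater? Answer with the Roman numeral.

DXVIII = 518
LXXVII = 77
518 is larger

DXVIII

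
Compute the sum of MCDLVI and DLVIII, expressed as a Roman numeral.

MCDLVI = 1456
DLVIII = 558
1456 + 558 = 2014

MMXIV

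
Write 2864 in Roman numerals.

Convert 2864 to Roman numerals:
  2864 contains 2×1000 (MM)
  864 contains 1×500 (D)
  364 contains 3×100 (CCC)
  64 contains 1×50 (L)
  14 contains 1×10 (X)
  4 contains 1×4 (IV)

MMDCCCLXIV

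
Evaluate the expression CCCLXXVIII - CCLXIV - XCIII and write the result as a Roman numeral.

CCCLXXVIII = 378, CCLXIV = 264, XCIII = 93
378 - 264 = 114
114 - 93 = 21

XXI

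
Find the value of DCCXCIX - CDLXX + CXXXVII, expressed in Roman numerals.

DCCXCIX = 799, CDLXX = 470, CXXXVII = 137
799 - 470 = 329
329 + 137 = 466

CDLXVI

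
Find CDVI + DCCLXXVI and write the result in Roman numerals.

CDVI = 406
DCCLXXVI = 776
406 + 776 = 1182

MCLXXXII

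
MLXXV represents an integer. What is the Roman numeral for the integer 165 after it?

MLXXV = 1075
1075 + 165 = 1240

MCCXL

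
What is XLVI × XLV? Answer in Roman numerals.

XLVI = 46
XLV = 45
46 × 45 = 2070

MMLXX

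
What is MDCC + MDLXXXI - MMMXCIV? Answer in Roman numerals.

MDCC = 1700, MDLXXXI = 1581, MMMXCIV = 3094
1700 + 1581 = 3281
3281 - 3094 = 187

CLXXXVII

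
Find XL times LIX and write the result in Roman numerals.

XL = 40
LIX = 59
40 × 59 = 2360

MMCCCLX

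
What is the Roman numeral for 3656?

Convert 3656 to Roman numerals:
  3656 contains 3×1000 (MMM)
  656 contains 1×500 (D)
  156 contains 1×100 (C)
  56 contains 1×50 (L)
  6 contains 1×5 (V)
  1 contains 1×1 (I)

MMMDCLVI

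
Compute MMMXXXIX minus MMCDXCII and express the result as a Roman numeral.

MMMXXXIX = 3039
MMCDXCII = 2492
3039 - 2492 = 547

DXLVII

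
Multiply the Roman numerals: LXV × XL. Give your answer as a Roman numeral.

LXV = 65
XL = 40
65 × 40 = 2600

MMDC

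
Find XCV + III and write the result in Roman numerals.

XCV = 95
III = 3
95 + 3 = 98

XCVIII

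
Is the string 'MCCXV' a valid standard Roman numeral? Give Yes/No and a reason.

'MCCXV': Check the rules: uses only the symbols I, V, X, L, C, D, M; no symbol is repeated more than three times in a row; V, L and D each appear at most once; no smaller symbol precedes a larger one (values never increase from left to right). Value: M (1000) + C (100) + C (100) + X (10) + V (5) = 1215. So it is a valid standard Roman numeral.

Yes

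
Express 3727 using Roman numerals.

Convert 3727 to Roman numerals:
  3727 contains 3×1000 (MMM)
  727 contains 1×500 (D)
  227 contains 2×100 (CC)
  27 contains 2×10 (XX)
  7 contains 1×5 (V)
  2 contains 2×1 (II)

MMMDCCXXVII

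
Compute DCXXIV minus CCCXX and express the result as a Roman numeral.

DCXXIV = 624
CCCXX = 320
624 - 320 = 304

CCCIV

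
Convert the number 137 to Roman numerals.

Convert 137 to Roman numerals:
  137 contains 1×100 (C)
  37 contains 3×10 (XXX)
  7 contains 1×5 (V)
  2 contains 2×1 (II)

CXXXVII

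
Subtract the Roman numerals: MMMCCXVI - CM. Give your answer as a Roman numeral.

MMMCCXVI = 3216
CM = 900
3216 - 900 = 2316

MMCCCXVI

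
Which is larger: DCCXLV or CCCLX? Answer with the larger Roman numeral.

DCCXLV = 745
CCCLX = 360
745 is larger

DCCXLV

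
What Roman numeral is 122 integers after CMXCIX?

CMXCIX = 999
999 + 122 = 1121

MCXXI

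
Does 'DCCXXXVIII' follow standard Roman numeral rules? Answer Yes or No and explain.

'DCCXXXVIII': Check the rules: uses only the symbols I, V, X, L, C, D, M; no symbol is repeated more than three times in a row; V, L and D each appear at most once; no smaller symbol precedes a larger one (values never increase from left to right). Value: D (500) + C (100) + C (100) + X (10) + X (10) + X (10) + V (5) + I (1) + I (1) + I (1) = 738. So it is a valid standard Roman numeral.

Yes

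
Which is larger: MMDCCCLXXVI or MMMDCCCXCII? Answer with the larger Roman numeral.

MMDCCCLXXVI = 2876
MMMDCCCXCII = 3892
3892 is larger

MMMDCCCXCII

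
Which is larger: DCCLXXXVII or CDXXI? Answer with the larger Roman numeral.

DCCLXXXVII = 787
CDXXI = 421
787 is larger

DCCLXXXVII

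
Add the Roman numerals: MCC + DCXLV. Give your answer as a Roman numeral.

MCC = 1200
DCXLV = 645
1200 + 645 = 1845

MDCCCXLV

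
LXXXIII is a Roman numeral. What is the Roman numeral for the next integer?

LXXXIII = 83, so the next integer is 83 + 1 = 84

LXXXIV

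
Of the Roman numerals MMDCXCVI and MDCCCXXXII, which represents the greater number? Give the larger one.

MMDCXCVI = 2696
MDCCCXXXII = 1832
2696 is larger

MMDCXCVI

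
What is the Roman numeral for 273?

Convert 273 to Roman numerals:
  273 contains 2×100 (CC)
  73 contains 1×50 (L)
  23 contains 2×10 (XX)
  3 contains 3×1 (III)

CCLXXIII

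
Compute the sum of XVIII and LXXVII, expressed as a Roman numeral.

XVIII = 18
LXXVII = 77
18 + 77 = 95

XCV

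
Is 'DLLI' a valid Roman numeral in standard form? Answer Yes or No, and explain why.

'DLLI': L should not appear more than once

No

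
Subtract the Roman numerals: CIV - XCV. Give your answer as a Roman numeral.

CIV = 104
XCV = 95
104 - 95 = 9

IX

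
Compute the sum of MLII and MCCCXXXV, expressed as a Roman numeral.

MLII = 1052
MCCCXXXV = 1335
1052 + 1335 = 2387

MMCCCLXXXVII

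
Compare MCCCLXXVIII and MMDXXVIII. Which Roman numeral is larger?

MCCCLXXVIII = 1378
MMDXXVIII = 2528
2528 is larger

MMDXXVIII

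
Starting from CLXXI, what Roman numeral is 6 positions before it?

CLXXI = 171
171 - 6 = 165

CLXV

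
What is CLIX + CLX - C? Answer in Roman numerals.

CLIX = 159, CLX = 160, C = 100
159 + 160 = 319
319 - 100 = 219

CCXIX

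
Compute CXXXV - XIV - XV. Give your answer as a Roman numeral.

CXXXV = 135, XIV = 14, XV = 15
135 - 14 = 121
121 - 15 = 106

CVI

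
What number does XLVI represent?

XLVI: XL=40, V=5, I=1
40 + 5 + 1 = 46

46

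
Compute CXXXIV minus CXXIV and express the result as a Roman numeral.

CXXXIV = 134
CXXIV = 124
134 - 124 = 10

X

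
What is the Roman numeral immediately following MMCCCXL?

MMCCCXL = 2340, so the next integer is 2340 + 1 = 2341

MMCCCXLI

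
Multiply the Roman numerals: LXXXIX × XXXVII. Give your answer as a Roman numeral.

LXXXIX = 89
XXXVII = 37
89 × 37 = 3293

MMMCCXCIII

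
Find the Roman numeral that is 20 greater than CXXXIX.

CXXXIX = 139
139 + 20 = 159

CLIX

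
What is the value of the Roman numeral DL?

DL: D=500, L=50
500 + 50 = 550

550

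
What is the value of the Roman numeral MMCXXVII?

MMCXXVII: M=1000, M=1000, C=100, X=10, X=10, V=5, I=1, I=1
1000 + 1000 + 100 + 10 + 10 + 5 + 1 + 1 = 2127

2127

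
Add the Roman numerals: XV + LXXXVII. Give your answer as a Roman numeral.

XV = 15
LXXXVII = 87
15 + 87 = 102

CII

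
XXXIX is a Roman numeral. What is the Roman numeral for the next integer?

XXXIX = 39; next is 40

XL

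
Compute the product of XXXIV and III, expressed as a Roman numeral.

XXXIV = 34
III = 3
34 × 3 = 102

CII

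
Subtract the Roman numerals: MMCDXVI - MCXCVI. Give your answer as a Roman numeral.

MMCDXVI = 2416
MCXCVI = 1196
2416 - 1196 = 1220

MCCXX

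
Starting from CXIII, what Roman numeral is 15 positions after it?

CXIII = 113
113 + 15 = 128

CXXVIII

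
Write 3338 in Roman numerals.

Convert 3338 to Roman numerals:
  3338 contains 3×1000 (MMM)
  338 contains 3×100 (CCC)
  38 contains 3×10 (XXX)
  8 contains 1×5 (V)
  3 contains 3×1 (III)

MMMCCCXXXVIII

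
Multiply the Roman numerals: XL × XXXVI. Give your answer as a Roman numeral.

XL = 40
XXXVI = 36
40 × 36 = 1440

MCDXL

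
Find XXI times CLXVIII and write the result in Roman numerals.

XXI = 21
CLXVIII = 168
21 × 168 = 3528

MMMDXXVIII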